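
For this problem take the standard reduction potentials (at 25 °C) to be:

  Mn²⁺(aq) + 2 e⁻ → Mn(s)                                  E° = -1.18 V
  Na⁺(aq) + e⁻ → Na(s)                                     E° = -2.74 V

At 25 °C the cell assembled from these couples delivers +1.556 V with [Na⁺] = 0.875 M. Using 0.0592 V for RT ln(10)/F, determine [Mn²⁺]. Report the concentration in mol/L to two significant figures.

Mn²⁺/Mn is the cathode, Na⁺/Na the anode: E°cell = +1.56 V, n = 2.
Overall reaction: Mn²⁺(aq) + 2 Na(s) → Mn(s) + 2 Na⁺(aq); Q = [Na⁺]^2/[Mn²⁺]^1.
From E = E° − (0.0592/n) log Q: log Q = (E° − E)·n/0.0592 = (+1.56 − (+1.556))·2/0.0592 = 0.1351.
So 1·log[Mn²⁺] = 2·log(0.875) − log Q = -0.1160 − (0.1351) = -0.2511; [Mn²⁺] = 10^(-0.2511) ≈ 0.56 M.

0.56 M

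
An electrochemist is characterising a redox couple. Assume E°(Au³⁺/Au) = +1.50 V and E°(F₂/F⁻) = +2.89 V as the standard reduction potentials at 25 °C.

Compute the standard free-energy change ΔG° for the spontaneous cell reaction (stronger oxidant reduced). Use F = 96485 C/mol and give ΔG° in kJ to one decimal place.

-804.7 kJ

F₂/F⁻ (E° = +2.89 V) is the cathode; Au³⁺/Au (E° = +1.50 V) is the anode, so E°cell = +1.39 V.
Balancing electrons gives n = 6 (lcm of 2 and 3).
ΔG° = −nFE° = −(6)(96485)(+1.39) = -804,685 J = -804.7 kJ.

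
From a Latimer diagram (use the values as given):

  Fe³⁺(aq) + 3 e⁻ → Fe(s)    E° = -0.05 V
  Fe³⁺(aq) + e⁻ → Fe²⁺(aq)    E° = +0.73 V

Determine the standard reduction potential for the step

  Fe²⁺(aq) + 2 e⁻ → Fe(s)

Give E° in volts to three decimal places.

Sequential free energies add, so n₃E°₃ = n₁E°₁ + n₂E°₂.
With n₃ = 3, and the known step contributing 1×(+0.73) V, the unknown satisfies 2·E° = 3×(-0.05) − 1×(+0.73) = -0.880.
E° = -0.880 / 2 = -0.440 V.

-0.440 V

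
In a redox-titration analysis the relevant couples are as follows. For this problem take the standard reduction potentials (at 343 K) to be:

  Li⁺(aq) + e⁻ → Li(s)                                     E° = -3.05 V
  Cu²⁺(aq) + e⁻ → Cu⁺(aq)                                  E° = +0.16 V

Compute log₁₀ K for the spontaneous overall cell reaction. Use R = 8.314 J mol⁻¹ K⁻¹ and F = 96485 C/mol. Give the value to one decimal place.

Cathode: Cu²⁺/Cu⁺; anode: Li⁺/Li. E°cell = (+0.16) − (-3.05) = +3.21 V, with n = 1.
ΔG° = −nFE° = −RT ln K, so ln K = nFE°/(RT) = (1)(96485)(+3.21) / ((8.314)(343)) = 108.608.
log₁₀ K = 108.608 / ln 10 = 47.2.

47.2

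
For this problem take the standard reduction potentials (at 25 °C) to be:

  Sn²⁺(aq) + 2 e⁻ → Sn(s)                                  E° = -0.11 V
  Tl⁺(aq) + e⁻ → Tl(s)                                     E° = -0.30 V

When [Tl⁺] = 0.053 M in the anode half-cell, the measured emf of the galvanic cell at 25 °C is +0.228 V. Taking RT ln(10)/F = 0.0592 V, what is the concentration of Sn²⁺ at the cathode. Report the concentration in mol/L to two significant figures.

0.054 M

Sn²⁺/Sn is the cathode, Tl⁺/Tl the anode: E°cell = +0.19 V, n = 2.
Overall reaction: Sn²⁺(aq) + 2 Tl(s) → Sn(s) + 2 Tl⁺(aq); Q = [Tl⁺]^2/[Sn²⁺]^1.
From E = E° − (0.0592/n) log Q: log Q = (E° − E)·n/0.0592 = (+0.19 − (+0.228))·2/0.0592 = -1.2838.
So 1·log[Sn²⁺] = 2·log(0.053) − log Q = -2.5514 − (-1.2838) = -1.2676; [Sn²⁺] = 10^(-1.2676) ≈ 0.054 M.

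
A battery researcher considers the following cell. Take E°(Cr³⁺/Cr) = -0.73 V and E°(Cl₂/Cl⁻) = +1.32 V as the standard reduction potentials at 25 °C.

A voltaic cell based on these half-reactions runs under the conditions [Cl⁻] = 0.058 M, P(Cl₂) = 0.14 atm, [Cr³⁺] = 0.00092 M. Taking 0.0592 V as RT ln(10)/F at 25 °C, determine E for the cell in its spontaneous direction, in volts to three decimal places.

+2.158 V

Cl₂/Cl⁻ is the cathode (higher E°), Cr³⁺/Cr the anode: E°cell = +1.32 − (-0.73) = +2.05 V, n = 6.
Overall: 3 Cl₂(g) + 2 Cr(s) → 6 Cl⁻(aq) + 2 Cr³⁺(aq)
Q = [Cl⁻]^6·[Cr³⁺]^2 / (P(Cl₂)^3); log Q = -10.930.
E = E° − (0.0592/n) log Q = +2.05 − (0.0592/6)(-10.930) = +2.158 V.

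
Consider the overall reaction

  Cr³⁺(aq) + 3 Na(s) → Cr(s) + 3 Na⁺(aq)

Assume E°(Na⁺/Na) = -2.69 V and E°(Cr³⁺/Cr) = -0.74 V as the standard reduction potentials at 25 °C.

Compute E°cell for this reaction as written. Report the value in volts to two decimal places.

The Cr³⁺/Cr couple has the higher reduction potential, so it is the cathode; Na⁺/Na is oxidised at the anode.
E°cell = E°(cathode) − E°(anode) = (-0.74) − (-2.69) = +1.95 V.
Since E°cell > 0, the reaction is spontaneous under standard conditions.

+1.95 V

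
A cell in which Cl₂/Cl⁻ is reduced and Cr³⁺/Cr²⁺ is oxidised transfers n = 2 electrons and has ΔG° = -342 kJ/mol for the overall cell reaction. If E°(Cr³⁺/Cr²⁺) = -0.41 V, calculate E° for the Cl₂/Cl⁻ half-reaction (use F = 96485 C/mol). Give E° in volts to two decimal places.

+1.36 V

E°cell = −ΔG°/(nF) = −(-342×10³)/((2)(96485)) = +1.772 V.
Since Cl₂/Cl⁻ is the cathode and Cr³⁺/Cr²⁺ the anode, E°cell = E°(Cl₂/Cl⁻) − E°(Cr³⁺/Cr²⁺).
So E°(Cl₂/Cl⁻) = E°cell + E°(Cr³⁺/Cr²⁺) = +1.772 + (-0.41) = +1.36 V.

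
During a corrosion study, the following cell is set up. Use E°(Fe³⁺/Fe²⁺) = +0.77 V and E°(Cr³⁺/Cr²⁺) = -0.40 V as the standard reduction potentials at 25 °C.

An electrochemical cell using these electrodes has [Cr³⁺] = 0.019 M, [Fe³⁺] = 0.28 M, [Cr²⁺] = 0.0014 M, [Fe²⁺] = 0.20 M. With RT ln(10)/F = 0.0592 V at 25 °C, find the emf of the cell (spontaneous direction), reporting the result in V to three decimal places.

Fe³⁺/Fe²⁺ is the cathode (higher E°), Cr³⁺/Cr²⁺ the anode: E°cell = +0.77 − (-0.40) = +1.17 V, n = 1.
Overall: Fe³⁺(aq) + Cr²⁺(aq) → Fe²⁺(aq) + Cr³⁺(aq)
Q = [Fe²⁺]·[Cr³⁺] / ([Fe³⁺]·[Cr²⁺]); log Q = 0.986.
E = E° − (0.0592/n) log Q = +1.17 − (0.0592/1)(0.986) = +1.112 V.

+1.112 V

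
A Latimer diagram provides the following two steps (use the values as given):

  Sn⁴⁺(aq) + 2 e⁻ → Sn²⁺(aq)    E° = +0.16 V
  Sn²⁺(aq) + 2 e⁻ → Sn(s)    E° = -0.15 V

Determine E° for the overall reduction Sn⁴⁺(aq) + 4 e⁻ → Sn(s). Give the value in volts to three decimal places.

+0.005 V

Standard free energies of sequential steps add: ΔG°₃ = ΔG°₁ + ΔG°₂, so n₃E°₃ = n₁E°₁ + n₂E°₂.
E°₃ = (2×+0.16 + 2×-0.15) / 4 = (+0.020) / 4 = +0.005 V.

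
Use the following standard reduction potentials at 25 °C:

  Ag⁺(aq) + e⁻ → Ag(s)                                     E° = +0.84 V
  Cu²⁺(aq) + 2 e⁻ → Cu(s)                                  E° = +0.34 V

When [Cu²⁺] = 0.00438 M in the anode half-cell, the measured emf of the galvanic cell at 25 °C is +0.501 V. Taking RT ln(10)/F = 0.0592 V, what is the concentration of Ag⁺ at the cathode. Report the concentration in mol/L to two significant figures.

Ag⁺/Ag is the cathode, Cu²⁺/Cu the anode: E°cell = +0.50 V, n = 2.
Overall reaction: 2 Ag⁺(aq) + Cu(s) → 2 Ag(s) + Cu²⁺(aq); Q = [Cu²⁺]^1/[Ag⁺]^2.
From E = E° − (0.0592/n) log Q: log Q = (E° − E)·n/0.0592 = (+0.50 − (+0.501))·2/0.0592 = -0.0338.
So 2·log[Ag⁺] = 1·log(0.00438) − log Q = -2.3585 − (-0.0338) = -2.3247; log[Ag⁺] = -2.3247 / 2 = -1.1623; [Ag⁺] = 10^(-1.1623) ≈ 0.069 M.

0.069 M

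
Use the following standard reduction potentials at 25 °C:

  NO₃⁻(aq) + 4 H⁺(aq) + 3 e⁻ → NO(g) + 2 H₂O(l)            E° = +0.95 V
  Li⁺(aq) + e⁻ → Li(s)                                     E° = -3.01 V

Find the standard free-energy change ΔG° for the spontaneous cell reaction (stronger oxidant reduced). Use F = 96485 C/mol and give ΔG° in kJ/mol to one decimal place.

-1146.2 kJ/mol

NO₃⁻/NO (E° = +0.95 V) is the cathode; Li⁺/Li (E° = -3.01 V) is the anode, so E°cell = +3.96 V.
Balancing electrons gives n = 3 (lcm of 3 and 1).
ΔG° = −nFE° = −(3)(96485)(+3.96) = -1,146,242 J = -1146.2 kJ/mol.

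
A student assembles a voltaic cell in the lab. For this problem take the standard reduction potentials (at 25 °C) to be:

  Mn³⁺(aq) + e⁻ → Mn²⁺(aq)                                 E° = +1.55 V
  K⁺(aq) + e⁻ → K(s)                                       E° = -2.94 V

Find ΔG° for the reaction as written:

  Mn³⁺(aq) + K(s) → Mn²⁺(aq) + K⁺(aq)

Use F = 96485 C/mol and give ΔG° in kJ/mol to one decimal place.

As written, Mn³⁺/Mn²⁺ is reduced (cathode) and K⁺/K is oxidised (anode), so E°cell = (+1.55) − (-2.94) = +4.49 V.
Balancing electrons gives n = 1.
ΔG° = −nFE° = −(1)(96485)(+4.49) = -433,218 J = -433.2 kJ/mol.

-433.2 kJ/mol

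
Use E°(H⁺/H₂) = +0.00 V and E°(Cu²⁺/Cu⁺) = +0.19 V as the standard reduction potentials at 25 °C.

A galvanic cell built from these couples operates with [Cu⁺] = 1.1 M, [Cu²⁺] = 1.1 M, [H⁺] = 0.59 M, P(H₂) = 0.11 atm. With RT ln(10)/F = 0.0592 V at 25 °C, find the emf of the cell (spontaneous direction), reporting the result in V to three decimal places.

Cu²⁺/Cu⁺ is the cathode (higher E°), H⁺/H₂ the anode: E°cell = +0.19 − (+0.00) = +0.19 V, n = 2.
Overall: 2 Cu²⁺(aq) + H₂(g) → 2 Cu⁺(aq) + 2 H⁺(aq)
Q = [Cu⁺]^2·[H⁺]^2 / ([Cu²⁺]^2·P(H₂)); log Q = 0.500.
E = E° − (0.0592/n) log Q = +0.19 − (0.0592/2)(0.500) = +0.175 V.

+0.175 V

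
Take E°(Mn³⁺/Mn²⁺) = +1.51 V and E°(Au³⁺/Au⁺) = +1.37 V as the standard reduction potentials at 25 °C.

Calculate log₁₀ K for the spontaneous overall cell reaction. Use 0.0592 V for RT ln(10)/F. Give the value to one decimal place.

4.7

Cathode: Mn³⁺/Mn²⁺; anode: Au³⁺/Au⁺. E°cell = +0.14 V, n = 2.
log K = nE°cell / 0.0592 = (2)(+0.14) / 0.0592 = 4.7.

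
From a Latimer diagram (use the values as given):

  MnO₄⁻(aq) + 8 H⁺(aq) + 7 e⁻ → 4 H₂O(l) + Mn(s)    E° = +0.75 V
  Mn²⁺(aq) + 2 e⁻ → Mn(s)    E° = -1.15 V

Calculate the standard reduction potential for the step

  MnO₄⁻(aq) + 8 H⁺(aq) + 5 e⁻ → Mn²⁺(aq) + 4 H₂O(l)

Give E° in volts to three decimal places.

Sequential free energies add, so n₃E°₃ = n₁E°₁ + n₂E°₂.
With n₃ = 7, and the known step contributing 2×(-1.15) V, the unknown satisfies 5·E° = 7×(+0.75) − 2×(-1.15) = +7.550.
E° = +7.550 / 5 = +1.510 V.

+1.510 V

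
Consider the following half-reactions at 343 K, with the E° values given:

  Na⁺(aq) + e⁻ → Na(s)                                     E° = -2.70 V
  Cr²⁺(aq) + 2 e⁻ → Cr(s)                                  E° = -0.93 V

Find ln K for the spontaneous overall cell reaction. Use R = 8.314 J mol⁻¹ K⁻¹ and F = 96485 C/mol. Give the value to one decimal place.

Cathode: Cr²⁺/Cr; anode: Na⁺/Na. E°cell = (-0.93) − (-2.70) = +1.77 V, with n = 2.
ΔG° = −nFE° = −RT ln K, so ln K = nFE°/(RT) = (2)(96485)(+1.77) / ((8.314)(343)) = 119.773.

119.8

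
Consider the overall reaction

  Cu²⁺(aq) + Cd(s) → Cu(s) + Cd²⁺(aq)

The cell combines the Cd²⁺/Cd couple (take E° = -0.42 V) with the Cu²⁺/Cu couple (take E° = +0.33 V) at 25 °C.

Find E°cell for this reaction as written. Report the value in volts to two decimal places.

+0.75 V

The Cu²⁺/Cu couple has the higher reduction potential, so it is the cathode; Cd²⁺/Cd is oxidised at the anode.
E°cell = E°(cathode) − E°(anode) = (+0.33) − (-0.42) = +0.75 V.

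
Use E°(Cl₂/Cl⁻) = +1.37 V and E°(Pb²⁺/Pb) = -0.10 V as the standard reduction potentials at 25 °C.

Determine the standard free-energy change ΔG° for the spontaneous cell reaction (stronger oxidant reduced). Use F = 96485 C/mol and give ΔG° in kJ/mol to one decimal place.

Cl₂/Cl⁻ (E° = +1.37 V) is the cathode; Pb²⁺/Pb (E° = -0.10 V) is the anode, so E°cell = +1.47 V.
Balancing electrons gives n = 2 (lcm of 2 and 2).
ΔG° = −nFE° = −(2)(96485)(+1.47) = -283,666 J = -283.7 kJ/mol.

-283.7 kJ/mol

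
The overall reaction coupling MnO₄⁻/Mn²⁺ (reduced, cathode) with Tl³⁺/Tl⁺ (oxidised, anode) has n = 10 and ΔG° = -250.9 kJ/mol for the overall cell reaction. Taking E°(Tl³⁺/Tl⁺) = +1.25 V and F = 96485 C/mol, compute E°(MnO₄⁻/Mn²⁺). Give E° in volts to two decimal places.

E°cell = −ΔG°/(nF) = −(-250.9×10³)/((10)(96485)) = +0.260 V.
Since MnO₄⁻/Mn²⁺ is the cathode and Tl³⁺/Tl⁺ the anode, E°cell = E°(MnO₄⁻/Mn²⁺) − E°(Tl³⁺/Tl⁺).
So E°(MnO₄⁻/Mn²⁺) = E°cell + E°(Tl³⁺/Tl⁺) = +0.260 + (+1.25) = +1.51 V.

+1.51 V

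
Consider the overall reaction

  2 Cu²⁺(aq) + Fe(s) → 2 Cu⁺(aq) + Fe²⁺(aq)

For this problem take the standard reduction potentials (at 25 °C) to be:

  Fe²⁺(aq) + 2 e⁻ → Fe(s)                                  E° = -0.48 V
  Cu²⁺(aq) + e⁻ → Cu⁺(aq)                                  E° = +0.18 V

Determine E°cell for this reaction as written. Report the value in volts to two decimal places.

+0.66 V

The Cu²⁺/Cu⁺ couple has the higher reduction potential, so it is the cathode; Fe²⁺/Fe is oxidised at the anode.
E°cell = E°(cathode) − E°(anode) = (+0.18) − (-0.48) = +0.66 V.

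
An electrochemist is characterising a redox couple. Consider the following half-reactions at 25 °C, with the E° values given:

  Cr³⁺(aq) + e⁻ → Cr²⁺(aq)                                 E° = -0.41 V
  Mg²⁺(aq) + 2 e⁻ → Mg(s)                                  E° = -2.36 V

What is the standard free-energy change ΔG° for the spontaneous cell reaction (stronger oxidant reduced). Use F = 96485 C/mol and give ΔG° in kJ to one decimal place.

Cr³⁺/Cr²⁺ (E° = -0.41 V) is the cathode; Mg²⁺/Mg (E° = -2.36 V) is the anode, so E°cell = +1.95 V.
Balancing electrons gives n = 2 (lcm of 1 and 2).
ΔG° = −nFE° = −(2)(96485)(+1.95) = -376,292 J = -376.3 kJ.

-376.3 kJ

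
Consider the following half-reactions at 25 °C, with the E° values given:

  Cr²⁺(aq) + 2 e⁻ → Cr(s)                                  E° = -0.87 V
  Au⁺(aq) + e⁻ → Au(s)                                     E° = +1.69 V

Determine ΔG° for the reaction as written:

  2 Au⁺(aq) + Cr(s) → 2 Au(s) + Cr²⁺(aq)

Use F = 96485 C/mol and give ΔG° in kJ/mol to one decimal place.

-494.0 kJ/mol

As written, Au⁺/Au is reduced (cathode) and Cr²⁺/Cr is oxidised (anode), so E°cell = (+1.69) − (-0.87) = +2.56 V.
Balancing electrons gives n = 2.
ΔG° = −nFE° = −(2)(96485)(+2.56) = -494,003 J = -494.0 kJ/mol.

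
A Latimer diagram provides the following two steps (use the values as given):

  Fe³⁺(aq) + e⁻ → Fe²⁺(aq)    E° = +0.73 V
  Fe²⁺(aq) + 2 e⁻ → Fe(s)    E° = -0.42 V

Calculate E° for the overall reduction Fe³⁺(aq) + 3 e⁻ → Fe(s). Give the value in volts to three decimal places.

Standard free energies of sequential steps add: ΔG°₃ = ΔG°₁ + ΔG°₂, so n₃E°₃ = n₁E°₁ + n₂E°₂.
E°₃ = (1×+0.73 + 2×-0.42) / 3 = (-0.110) / 3 = -0.037 V.
Simply averaging or adding the two E° values would be wrong; the electron-weighted sum is required.

-0.037 V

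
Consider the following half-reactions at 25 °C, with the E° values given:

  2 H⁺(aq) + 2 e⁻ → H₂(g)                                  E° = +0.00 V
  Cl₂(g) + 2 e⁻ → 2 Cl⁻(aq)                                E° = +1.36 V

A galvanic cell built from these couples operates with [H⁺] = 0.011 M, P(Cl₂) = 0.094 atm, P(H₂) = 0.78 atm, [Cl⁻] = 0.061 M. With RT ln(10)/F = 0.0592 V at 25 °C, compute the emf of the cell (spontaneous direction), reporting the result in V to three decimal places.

Cl₂/Cl⁻ is the cathode (higher E°), H⁺/H₂ the anode: E°cell = +1.36 − (+0.00) = +1.36 V, n = 2.
Overall: Cl₂(g) + H₂(g) → 2 Cl⁻(aq) + 2 H⁺(aq)
Q = [Cl⁻]^2·[H⁺]^2 / (P(Cl₂)·P(H₂)); log Q = -5.212.
E = E° − (0.0592/n) log Q = +1.36 − (0.0592/2)(-5.212) = +1.514 V.

+1.514 V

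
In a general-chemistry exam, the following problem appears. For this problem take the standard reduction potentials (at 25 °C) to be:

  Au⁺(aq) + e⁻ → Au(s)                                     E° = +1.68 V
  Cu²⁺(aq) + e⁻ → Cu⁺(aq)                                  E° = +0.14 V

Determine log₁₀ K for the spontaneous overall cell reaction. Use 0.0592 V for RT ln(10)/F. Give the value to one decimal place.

26.0

Cathode: Au⁺/Au; anode: Cu²⁺/Cu⁺. E°cell = +1.54 V, n = 1.
log K = nE°cell / 0.0592 = (1)(+1.54) / 0.0592 = 26.0.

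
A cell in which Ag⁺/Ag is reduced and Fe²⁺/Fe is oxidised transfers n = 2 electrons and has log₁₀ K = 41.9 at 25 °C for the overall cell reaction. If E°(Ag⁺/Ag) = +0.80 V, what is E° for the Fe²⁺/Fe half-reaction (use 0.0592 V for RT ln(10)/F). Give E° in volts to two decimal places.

-0.44 V

E°cell = (0.0592/n)·log K = (0.0592/2)(41.9) = +1.240 V.
Since Ag⁺/Ag is the cathode and Fe²⁺/Fe the anode, E°cell = E°(Ag⁺/Ag) − E°(Fe²⁺/Fe).
So E°(Fe²⁺/Fe) = E°(Ag⁺/Ag) − E°cell = (+0.80) − (+1.240) = -0.44 V.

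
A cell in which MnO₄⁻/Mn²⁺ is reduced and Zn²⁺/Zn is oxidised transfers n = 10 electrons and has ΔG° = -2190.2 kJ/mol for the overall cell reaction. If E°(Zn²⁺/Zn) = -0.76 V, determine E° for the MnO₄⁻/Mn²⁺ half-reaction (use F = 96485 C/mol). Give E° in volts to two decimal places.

E°cell = −ΔG°/(nF) = −(-2190.2×10³)/((10)(96485)) = +2.270 V.
Since MnO₄⁻/Mn²⁺ is the cathode and Zn²⁺/Zn the anode, E°cell = E°(MnO₄⁻/Mn²⁺) − E°(Zn²⁺/Zn).
So E°(MnO₄⁻/Mn²⁺) = E°cell + E°(Zn²⁺/Zn) = +2.270 + (-0.76) = +1.51 V.

+1.51 V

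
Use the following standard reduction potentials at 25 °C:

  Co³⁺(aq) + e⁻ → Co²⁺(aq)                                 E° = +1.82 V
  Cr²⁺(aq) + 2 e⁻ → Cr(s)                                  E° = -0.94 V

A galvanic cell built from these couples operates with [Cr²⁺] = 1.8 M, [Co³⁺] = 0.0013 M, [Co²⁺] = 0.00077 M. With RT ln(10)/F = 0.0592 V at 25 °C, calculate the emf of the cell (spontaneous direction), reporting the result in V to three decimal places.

+2.766 V

Co³⁺/Co²⁺ is the cathode (higher E°), Cr²⁺/Cr the anode: E°cell = +1.82 − (-0.94) = +2.76 V, n = 2.
Overall: 2 Co³⁺(aq) + Cr(s) → 2 Co²⁺(aq) + Cr²⁺(aq)
Q = [Co²⁺]^2·[Cr²⁺] / ([Co³⁺]^2); log Q = -0.200.
E = E° − (0.0592/n) log Q = +2.76 − (0.0592/2)(-0.200) = +2.766 V.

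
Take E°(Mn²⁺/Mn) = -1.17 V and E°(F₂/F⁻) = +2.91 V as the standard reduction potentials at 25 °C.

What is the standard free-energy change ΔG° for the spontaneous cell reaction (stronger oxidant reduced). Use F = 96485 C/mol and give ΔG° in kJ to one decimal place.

F₂/F⁻ (E° = +2.91 V) is the cathode; Mn²⁺/Mn (E° = -1.17 V) is the anode, so E°cell = +4.08 V.
Balancing electrons gives n = 2 (lcm of 2 and 2).
ΔG° = −nFE° = −(2)(96485)(+4.08) = -787,318 J = -787.3 kJ.

-787.3 kJ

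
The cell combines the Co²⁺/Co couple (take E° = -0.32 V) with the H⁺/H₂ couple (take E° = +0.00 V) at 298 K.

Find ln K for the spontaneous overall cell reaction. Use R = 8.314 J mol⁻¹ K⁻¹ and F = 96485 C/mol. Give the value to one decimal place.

24.9

Cathode: H⁺/H₂; anode: Co²⁺/Co. E°cell = (+0.00) − (-0.32) = +0.32 V, with n = 2.
ΔG° = −nFE° = −RT ln K, so ln K = nFE°/(RT) = (2)(96485)(+0.32) / ((8.314)(298)) = 24.924.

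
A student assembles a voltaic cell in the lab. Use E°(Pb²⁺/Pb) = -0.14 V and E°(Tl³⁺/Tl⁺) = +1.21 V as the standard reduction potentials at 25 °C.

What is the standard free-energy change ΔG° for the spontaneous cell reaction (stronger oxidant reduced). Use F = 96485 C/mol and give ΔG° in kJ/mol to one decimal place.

Tl³⁺/Tl⁺ (E° = +1.21 V) is the cathode; Pb²⁺/Pb (E° = -0.14 V) is the anode, so E°cell = +1.35 V.
Balancing electrons gives n = 2 (lcm of 2 and 2).
ΔG° = −nFE° = −(2)(96485)(+1.35) = -260,510 J = -260.5 kJ/mol.

-260.5 kJ/mol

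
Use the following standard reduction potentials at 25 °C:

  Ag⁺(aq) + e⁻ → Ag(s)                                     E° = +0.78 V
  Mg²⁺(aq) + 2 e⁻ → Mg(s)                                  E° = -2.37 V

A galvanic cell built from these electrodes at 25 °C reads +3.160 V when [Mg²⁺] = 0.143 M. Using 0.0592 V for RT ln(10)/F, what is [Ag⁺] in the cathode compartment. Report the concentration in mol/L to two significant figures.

0.56 M

Ag⁺/Ag is the cathode, Mg²⁺/Mg the anode: E°cell = +3.15 V, n = 2.
Overall reaction: 2 Ag⁺(aq) + Mg(s) → 2 Ag(s) + Mg²⁺(aq); Q = [Mg²⁺]^1/[Ag⁺]^2.
From E = E° − (0.0592/n) log Q: log Q = (E° − E)·n/0.0592 = (+3.15 − (+3.160))·2/0.0592 = -0.3378.
So 2·log[Ag⁺] = 1·log(0.143) − log Q = -0.8447 − (-0.3378) = -0.5069; log[Ag⁺] = -0.5069 / 2 = -0.2535; [Ag⁺] = 10^(-0.2535) ≈ 0.56 M.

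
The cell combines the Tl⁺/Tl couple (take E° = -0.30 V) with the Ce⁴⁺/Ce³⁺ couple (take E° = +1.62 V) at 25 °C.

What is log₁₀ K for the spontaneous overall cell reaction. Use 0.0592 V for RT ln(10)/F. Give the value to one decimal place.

32.4

Cathode: Ce⁴⁺/Ce³⁺; anode: Tl⁺/Tl. E°cell = +1.92 V, n = 1.
log K = nE°cell / 0.0592 = (1)(+1.92) / 0.0592 = 32.4.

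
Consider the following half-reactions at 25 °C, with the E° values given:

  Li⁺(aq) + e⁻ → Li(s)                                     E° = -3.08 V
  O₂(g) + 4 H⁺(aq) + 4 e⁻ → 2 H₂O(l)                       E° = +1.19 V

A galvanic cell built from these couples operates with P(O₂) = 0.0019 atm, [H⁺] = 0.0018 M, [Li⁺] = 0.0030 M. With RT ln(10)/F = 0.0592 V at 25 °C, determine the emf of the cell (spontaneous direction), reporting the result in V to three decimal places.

+4.217 V

O₂/H₂O is the cathode (higher E°), Li⁺/Li the anode: E°cell = +1.19 − (-3.08) = +4.27 V, n = 4.
Overall: O₂(g) + 4 H⁺(aq) + 4 Li(s) → 2 H₂O(l) + 4 Li⁺(aq)
Q = [Li⁺]^4 / (P(O₂)·[H⁺]^4); log Q = 3.609.
E = E° − (0.0592/n) log Q = +4.27 − (0.0592/4)(3.609) = +4.217 V.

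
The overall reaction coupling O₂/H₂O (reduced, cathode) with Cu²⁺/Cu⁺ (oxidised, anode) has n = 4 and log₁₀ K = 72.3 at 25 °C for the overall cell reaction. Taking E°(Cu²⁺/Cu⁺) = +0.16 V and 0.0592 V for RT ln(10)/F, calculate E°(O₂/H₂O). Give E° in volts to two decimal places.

+1.23 V

E°cell = (0.0592/n)·log K = (0.0592/4)(72.3) = +1.070 V.
Since O₂/H₂O is the cathode and Cu²⁺/Cu⁺ the anode, E°cell = E°(O₂/H₂O) − E°(Cu²⁺/Cu⁺).
So E°(O₂/H₂O) = E°cell + E°(Cu²⁺/Cu⁺) = +1.070 + (+0.16) = +1.23 V.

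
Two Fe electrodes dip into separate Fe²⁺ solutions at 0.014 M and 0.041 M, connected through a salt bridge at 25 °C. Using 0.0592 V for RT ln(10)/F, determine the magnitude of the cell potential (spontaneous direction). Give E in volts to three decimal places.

+0.014 V

For a concentration cell E°cell = 0. The 0.041 M side is the cathode (reduction is favoured where [Fe²⁺] is higher).
With n = 2, E = −(0.0592/2) log([Fe²⁺]ₐₙ/[Fe²⁺]꜀ₐₜ) = −(0.0592/2) log(0.014/0.041) = −(0.0592/2)(-0.467) = +0.014 V.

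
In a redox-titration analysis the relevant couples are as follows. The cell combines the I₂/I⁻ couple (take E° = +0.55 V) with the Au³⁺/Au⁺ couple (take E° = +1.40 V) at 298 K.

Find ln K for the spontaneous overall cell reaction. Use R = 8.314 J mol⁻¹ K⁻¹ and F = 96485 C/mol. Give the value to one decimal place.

66.2

Cathode: Au³⁺/Au⁺; anode: I₂/I⁻. E°cell = (+1.40) − (+0.55) = +0.85 V, with n = 2.
ΔG° = −nFE° = −RT ln K, so ln K = nFE°/(RT) = (2)(96485)(+0.85) / ((8.314)(298)) = 66.204.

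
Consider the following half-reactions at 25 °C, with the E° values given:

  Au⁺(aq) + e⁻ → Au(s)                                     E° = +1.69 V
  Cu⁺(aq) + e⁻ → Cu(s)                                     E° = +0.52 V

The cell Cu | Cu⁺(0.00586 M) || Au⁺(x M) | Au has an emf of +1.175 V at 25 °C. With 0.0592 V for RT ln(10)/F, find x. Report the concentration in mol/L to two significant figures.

0.0071 M

Au⁺/Au is the cathode, Cu⁺/Cu the anode: E°cell = +1.17 V, n = 1.
Overall reaction: Au⁺(aq) + Cu(s) → Au(s) + Cu⁺(aq); Q = [Cu⁺]^1/[Au⁺]^1.
From E = E° − (0.0592/n) log Q: log Q = (E° − E)·n/0.0592 = (+1.17 − (+1.175))·1/0.0592 = -0.0845.
So 1·log[Au⁺] = 1·log(0.00586) − log Q = -2.2321 − (-0.0845) = -2.1476; [Au⁺] = 10^(-2.1476) ≈ 0.0071 M.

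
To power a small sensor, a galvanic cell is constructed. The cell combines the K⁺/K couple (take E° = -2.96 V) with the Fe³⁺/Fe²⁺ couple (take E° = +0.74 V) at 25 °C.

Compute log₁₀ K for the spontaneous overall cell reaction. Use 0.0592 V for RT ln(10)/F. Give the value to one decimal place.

62.5

Cathode: Fe³⁺/Fe²⁺; anode: K⁺/K. E°cell = +3.70 V, n = 1.
log K = nE°cell / 0.0592 = (1)(+3.70) / 0.0592 = 62.5.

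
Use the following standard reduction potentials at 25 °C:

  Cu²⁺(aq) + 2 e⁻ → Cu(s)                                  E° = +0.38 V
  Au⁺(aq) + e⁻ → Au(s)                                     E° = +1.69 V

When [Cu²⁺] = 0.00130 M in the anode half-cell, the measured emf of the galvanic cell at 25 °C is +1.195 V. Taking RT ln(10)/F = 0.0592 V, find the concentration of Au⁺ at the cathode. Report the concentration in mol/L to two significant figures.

0.00041 M

Au⁺/Au is the cathode, Cu²⁺/Cu the anode: E°cell = +1.31 V, n = 2.
Overall reaction: 2 Au⁺(aq) + Cu(s) → 2 Au(s) + Cu²⁺(aq); Q = [Cu²⁺]^1/[Au⁺]^2.
From E = E° − (0.0592/n) log Q: log Q = (E° − E)·n/0.0592 = (+1.31 − (+1.195))·2/0.0592 = 3.8851.
So 2·log[Au⁺] = 1·log(0.0013) − log Q = -2.8861 − (3.8851) = -6.7712; log[Au⁺] = -6.7712 / 2 = -3.3856; [Au⁺] = 10^(-3.3856) ≈ 0.00041 M.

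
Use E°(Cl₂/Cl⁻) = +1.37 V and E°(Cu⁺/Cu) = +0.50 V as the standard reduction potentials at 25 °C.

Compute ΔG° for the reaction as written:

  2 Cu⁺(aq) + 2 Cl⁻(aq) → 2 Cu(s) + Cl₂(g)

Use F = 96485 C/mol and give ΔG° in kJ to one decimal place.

As written, Cu⁺/Cu is reduced (cathode) and Cl₂/Cl⁻ is oxidised (anode), so E°cell = (+0.50) − (+1.37) = -0.87 V.
Balancing electrons gives n = 2.
ΔG° = −nFE° = −(2)(96485)(-0.87) = 167,884 J = +167.9 kJ.

+167.9 kJ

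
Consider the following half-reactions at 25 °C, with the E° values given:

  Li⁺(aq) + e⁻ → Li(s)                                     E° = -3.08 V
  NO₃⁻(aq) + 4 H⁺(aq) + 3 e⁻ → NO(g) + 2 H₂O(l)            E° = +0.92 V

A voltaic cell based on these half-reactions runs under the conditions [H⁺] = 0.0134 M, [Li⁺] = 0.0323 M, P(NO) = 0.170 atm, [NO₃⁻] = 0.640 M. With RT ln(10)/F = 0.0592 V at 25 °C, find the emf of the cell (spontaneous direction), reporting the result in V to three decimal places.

+3.952 V

NO₃⁻/NO is the cathode (higher E°), Li⁺/Li the anode: E°cell = +0.92 − (-3.08) = +4.00 V, n = 3.
Overall: NO₃⁻(aq) + 4 H⁺(aq) + 3 Li(s) → NO(g) + 2 H₂O(l) + 3 Li⁺(aq)
Q = P(NO)·[Li⁺]^3 / ([NO₃⁻]·[H⁺]^4); log Q = 2.443.
E = E° − (0.0592/n) log Q = +4.00 − (0.0592/3)(2.443) = +3.952 V.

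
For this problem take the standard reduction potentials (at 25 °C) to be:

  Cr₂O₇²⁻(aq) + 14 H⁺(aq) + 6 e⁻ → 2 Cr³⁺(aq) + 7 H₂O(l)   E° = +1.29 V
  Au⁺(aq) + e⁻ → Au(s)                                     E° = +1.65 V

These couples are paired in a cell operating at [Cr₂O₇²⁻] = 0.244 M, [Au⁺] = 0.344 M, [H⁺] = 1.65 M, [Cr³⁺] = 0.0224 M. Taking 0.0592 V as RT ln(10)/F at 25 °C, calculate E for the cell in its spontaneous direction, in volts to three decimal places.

+0.276 V

Au⁺/Au is the cathode (higher E°), Cr₂O₇²⁻/Cr³⁺ the anode: E°cell = +1.65 − (+1.29) = +0.36 V, n = 6.
Overall: 6 Au⁺(aq) + 2 Cr³⁺(aq) + 7 H₂O(l) → 6 Au(s) + Cr₂O₇²⁻(aq) + 14 H⁺(aq)
Q = [Cr₂O₇²⁻]·[H⁺]^14 / ([Au⁺]^6·[Cr³⁺]^2); log Q = 8.512.
E = E° − (0.0592/n) log Q = +0.36 − (0.0592/6)(8.512) = +0.276 V.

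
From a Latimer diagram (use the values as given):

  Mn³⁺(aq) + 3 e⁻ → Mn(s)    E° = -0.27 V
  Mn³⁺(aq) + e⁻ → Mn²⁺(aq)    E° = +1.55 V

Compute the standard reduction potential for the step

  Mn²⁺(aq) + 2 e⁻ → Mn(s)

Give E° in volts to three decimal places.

-1.180 V

Sequential free energies add, so n₃E°₃ = n₁E°₁ + n₂E°₂.
With n₃ = 3, and the known step contributing 1×(+1.55) V, the unknown satisfies 2·E° = 3×(-0.27) − 1×(+1.55) = -2.360.
E° = -2.360 / 2 = -1.180 V.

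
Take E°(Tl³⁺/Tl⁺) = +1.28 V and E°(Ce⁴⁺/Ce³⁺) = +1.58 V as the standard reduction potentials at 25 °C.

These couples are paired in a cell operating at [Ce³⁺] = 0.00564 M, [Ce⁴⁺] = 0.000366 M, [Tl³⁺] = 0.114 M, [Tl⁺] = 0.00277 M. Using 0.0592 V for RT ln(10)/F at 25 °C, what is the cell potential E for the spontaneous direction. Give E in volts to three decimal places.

+0.182 V

Ce⁴⁺/Ce³⁺ is the cathode (higher E°), Tl³⁺/Tl⁺ the anode: E°cell = +1.58 − (+1.28) = +0.30 V, n = 2.
Overall: 2 Ce⁴⁺(aq) + Tl⁺(aq) → 2 Ce³⁺(aq) + Tl³⁺(aq)
Q = [Ce³⁺]^2·[Tl³⁺] / ([Ce⁴⁺]^2·[Tl⁺]); log Q = 3.990.
E = E° − (0.0592/n) log Q = +0.30 − (0.0592/2)(3.990) = +0.182 V.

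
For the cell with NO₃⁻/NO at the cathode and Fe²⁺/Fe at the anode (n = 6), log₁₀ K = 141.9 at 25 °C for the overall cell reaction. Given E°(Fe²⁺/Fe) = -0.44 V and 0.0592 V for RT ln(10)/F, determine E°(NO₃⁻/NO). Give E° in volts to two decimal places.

+0.96 V

E°cell = (0.0592/n)·log K = (0.0592/6)(141.9) = +1.400 V.
Since NO₃⁻/NO is the cathode and Fe²⁺/Fe the anode, E°cell = E°(NO₃⁻/NO) − E°(Fe²⁺/Fe).
So E°(NO₃⁻/NO) = E°cell + E°(Fe²⁺/Fe) = +1.400 + (-0.44) = +0.96 V.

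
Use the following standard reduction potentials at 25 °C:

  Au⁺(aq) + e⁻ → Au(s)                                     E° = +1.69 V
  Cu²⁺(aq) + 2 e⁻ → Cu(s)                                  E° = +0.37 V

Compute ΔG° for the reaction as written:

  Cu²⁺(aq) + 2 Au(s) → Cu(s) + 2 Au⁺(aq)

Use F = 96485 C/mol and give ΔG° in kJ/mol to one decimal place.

+254.7 kJ/mol

As written, Cu²⁺/Cu is reduced (cathode) and Au⁺/Au is oxidised (anode), so E°cell = (+0.37) − (+1.69) = -1.32 V.
Balancing electrons gives n = 2.
ΔG° = −nFE° = −(2)(96485)(-1.32) = 254,720 J = +254.7 kJ/mol.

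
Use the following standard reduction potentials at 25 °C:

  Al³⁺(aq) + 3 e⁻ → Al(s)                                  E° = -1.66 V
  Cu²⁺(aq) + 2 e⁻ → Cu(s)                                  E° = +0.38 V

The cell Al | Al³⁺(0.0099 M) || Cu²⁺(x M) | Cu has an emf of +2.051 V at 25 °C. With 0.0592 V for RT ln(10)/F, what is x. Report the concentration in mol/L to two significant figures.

Cu²⁺/Cu is the cathode, Al³⁺/Al the anode: E°cell = +2.04 V, n = 6.
Overall reaction: 3 Cu²⁺(aq) + 2 Al(s) → 3 Cu(s) + 2 Al³⁺(aq); Q = [Al³⁺]^2/[Cu²⁺]^3.
From E = E° − (0.0592/n) log Q: log Q = (E° − E)·n/0.0592 = (+2.04 − (+2.051))·6/0.0592 = -1.1149.
So 3·log[Cu²⁺] = 2·log(0.0099) − log Q = -4.0087 − (-1.1149) = -2.8938; log[Cu²⁺] = -2.8938 / 3 = -0.9646; [Cu²⁺] = 10^(-0.9646) ≈ 0.11 M.

0.11 M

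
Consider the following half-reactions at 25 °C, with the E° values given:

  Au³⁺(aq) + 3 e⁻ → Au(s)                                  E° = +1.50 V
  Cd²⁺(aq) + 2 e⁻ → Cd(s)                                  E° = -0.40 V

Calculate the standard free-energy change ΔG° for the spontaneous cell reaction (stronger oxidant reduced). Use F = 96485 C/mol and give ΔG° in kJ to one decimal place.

Au³⁺/Au (E° = +1.50 V) is the cathode; Cd²⁺/Cd (E° = -0.40 V) is the anode, so E°cell = +1.90 V.
Balancing electrons gives n = 6 (lcm of 3 and 2).
ΔG° = −nFE° = −(6)(96485)(+1.90) = -1,099,929 J = -1099.9 kJ.

-1099.9 kJ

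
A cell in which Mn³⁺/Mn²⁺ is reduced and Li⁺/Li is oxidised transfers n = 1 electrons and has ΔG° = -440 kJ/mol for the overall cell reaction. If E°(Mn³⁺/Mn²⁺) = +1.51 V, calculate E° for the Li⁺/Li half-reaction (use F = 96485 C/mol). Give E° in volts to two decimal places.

E°cell = −ΔG°/(nF) = −(-440×10³)/((1)(96485)) = +4.560 V.
Since Mn³⁺/Mn²⁺ is the cathode and Li⁺/Li the anode, E°cell = E°(Mn³⁺/Mn²⁺) − E°(Li⁺/Li).
So E°(Li⁺/Li) = E°(Mn³⁺/Mn²⁺) − E°cell = (+1.51) − (+4.560) = -3.05 V.

-3.05 V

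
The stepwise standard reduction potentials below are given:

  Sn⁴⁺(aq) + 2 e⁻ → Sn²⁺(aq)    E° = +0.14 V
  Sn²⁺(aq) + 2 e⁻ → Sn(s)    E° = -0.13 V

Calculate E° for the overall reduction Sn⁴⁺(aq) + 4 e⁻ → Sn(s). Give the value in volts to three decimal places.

+0.005 V

Adding the free-energy changes (−nFE°) of the two steps gives −n₃FE°₃ = −n₁FE°₁ − n₂FE°₂.
E°₃ = (2×+0.14 + 2×-0.13) / 4 = (+0.020) / 4 = +0.005 V.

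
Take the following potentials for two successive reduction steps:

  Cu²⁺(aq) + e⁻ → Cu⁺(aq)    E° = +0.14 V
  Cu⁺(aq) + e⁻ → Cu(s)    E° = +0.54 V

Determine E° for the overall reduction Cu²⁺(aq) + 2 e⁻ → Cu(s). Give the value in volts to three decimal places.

Since ΔG° = −nFE° is additive over sequential reductions, n₃E°₃ = n₁E°₁ + n₂E°₂.
E°₃ = (1×+0.14 + 1×+0.54) / 2 = (+0.680) / 2 = +0.340 V.

+0.340 V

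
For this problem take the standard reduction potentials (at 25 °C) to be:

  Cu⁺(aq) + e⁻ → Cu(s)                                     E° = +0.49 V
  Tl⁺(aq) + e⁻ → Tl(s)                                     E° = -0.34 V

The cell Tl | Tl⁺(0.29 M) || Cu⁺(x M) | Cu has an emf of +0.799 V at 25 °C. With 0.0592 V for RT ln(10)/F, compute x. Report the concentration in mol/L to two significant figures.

0.087 M

Cu⁺/Cu is the cathode, Tl⁺/Tl the anode: E°cell = +0.83 V, n = 1.
Overall reaction: Cu⁺(aq) + Tl(s) → Cu(s) + Tl⁺(aq); Q = [Tl⁺]^1/[Cu⁺]^1.
From E = E° − (0.0592/n) log Q: log Q = (E° − E)·n/0.0592 = (+0.83 − (+0.799))·1/0.0592 = 0.5236.
So 1·log[Cu⁺] = 1·log(0.29) − log Q = -0.5376 − (0.5236) = -1.0612; [Cu⁺] = 10^(-1.0612) ≈ 0.087 M.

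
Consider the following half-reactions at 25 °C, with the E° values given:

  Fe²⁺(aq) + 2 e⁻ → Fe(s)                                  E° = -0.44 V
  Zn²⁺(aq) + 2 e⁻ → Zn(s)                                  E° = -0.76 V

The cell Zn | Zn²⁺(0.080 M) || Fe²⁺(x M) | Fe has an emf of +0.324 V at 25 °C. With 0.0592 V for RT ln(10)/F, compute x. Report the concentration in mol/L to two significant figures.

Fe²⁺/Fe is the cathode, Zn²⁺/Zn the anode: E°cell = +0.32 V, n = 2.
Overall reaction: Fe²⁺(aq) + Zn(s) → Fe(s) + Zn²⁺(aq); Q = [Zn²⁺]^1/[Fe²⁺]^1.
From E = E° − (0.0592/n) log Q: log Q = (E° − E)·n/0.0592 = (+0.32 − (+0.324))·2/0.0592 = -0.1351.
So 1·log[Fe²⁺] = 1·log(0.08) − log Q = -1.0969 − (-0.1351) = -0.9618; [Fe²⁺] = 10^(-0.9618) ≈ 0.11 M.

0.11 M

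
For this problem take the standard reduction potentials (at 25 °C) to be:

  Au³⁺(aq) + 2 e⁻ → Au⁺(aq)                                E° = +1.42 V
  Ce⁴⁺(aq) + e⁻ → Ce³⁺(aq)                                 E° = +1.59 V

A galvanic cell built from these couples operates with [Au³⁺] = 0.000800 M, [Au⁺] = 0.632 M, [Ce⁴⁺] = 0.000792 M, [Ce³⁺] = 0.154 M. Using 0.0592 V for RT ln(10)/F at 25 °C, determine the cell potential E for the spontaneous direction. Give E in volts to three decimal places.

Ce⁴⁺/Ce³⁺ is the cathode (higher E°), Au³⁺/Au⁺ the anode: E°cell = +1.59 − (+1.42) = +0.17 V, n = 2.
Overall: 2 Ce⁴⁺(aq) + Au⁺(aq) → 2 Ce³⁺(aq) + Au³⁺(aq)
Q = [Ce³⁺]^2·[Au³⁺] / ([Ce⁴⁺]^2·[Au⁺]); log Q = 1.680.
E = E° − (0.0592/n) log Q = +0.17 − (0.0592/2)(1.680) = +0.120 V.

+0.120 V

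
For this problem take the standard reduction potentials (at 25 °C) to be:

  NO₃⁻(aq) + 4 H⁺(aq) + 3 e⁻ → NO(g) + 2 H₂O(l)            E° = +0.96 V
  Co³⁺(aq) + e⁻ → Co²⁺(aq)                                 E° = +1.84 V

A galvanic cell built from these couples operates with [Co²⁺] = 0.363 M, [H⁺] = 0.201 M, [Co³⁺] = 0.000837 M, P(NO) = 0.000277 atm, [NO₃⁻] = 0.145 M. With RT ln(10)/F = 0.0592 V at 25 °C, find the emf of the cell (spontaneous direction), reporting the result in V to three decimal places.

+0.725 V

Co³⁺/Co²⁺ is the cathode (higher E°), NO₃⁻/NO the anode: E°cell = +1.84 − (+0.96) = +0.88 V, n = 3.
Overall: 3 Co³⁺(aq) + NO(g) + 2 H₂O(l) → 3 Co²⁺(aq) + NO₃⁻(aq) + 4 H⁺(aq)
Q = [Co²⁺]^3·[NO₃⁻]·[H⁺]^4 / ([Co³⁺]^3·P(NO)); log Q = 7.843.
E = E° − (0.0592/n) log Q = +0.88 − (0.0592/3)(7.843) = +0.725 V.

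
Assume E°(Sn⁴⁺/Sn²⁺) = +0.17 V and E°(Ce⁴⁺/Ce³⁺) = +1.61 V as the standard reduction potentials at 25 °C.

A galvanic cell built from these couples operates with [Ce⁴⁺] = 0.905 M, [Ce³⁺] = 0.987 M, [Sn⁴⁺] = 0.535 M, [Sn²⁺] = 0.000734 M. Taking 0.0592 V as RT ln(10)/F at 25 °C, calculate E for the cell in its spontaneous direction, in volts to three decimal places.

Ce⁴⁺/Ce³⁺ is the cathode (higher E°), Sn⁴⁺/Sn²⁺ the anode: E°cell = +1.61 − (+0.17) = +1.44 V, n = 2.
Overall: 2 Ce⁴⁺(aq) + Sn²⁺(aq) → 2 Ce³⁺(aq) + Sn⁴⁺(aq)
Q = [Ce³⁺]^2·[Sn⁴⁺] / ([Ce⁴⁺]^2·[Sn²⁺]); log Q = 2.938.
E = E° − (0.0592/n) log Q = +1.44 − (0.0592/2)(2.938) = +1.353 V.

+1.353 V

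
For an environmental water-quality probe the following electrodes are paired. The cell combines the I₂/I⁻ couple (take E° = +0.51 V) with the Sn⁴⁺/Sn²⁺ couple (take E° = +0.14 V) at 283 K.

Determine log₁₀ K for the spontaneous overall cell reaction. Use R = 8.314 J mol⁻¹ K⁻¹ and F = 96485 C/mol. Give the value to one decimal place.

13.2

Cathode: I₂/I⁻; anode: Sn⁴⁺/Sn²⁺. E°cell = (+0.51) − (+0.14) = +0.37 V, with n = 2.
ΔG° = −nFE° = −RT ln K, so ln K = nFE°/(RT) = (2)(96485)(+0.37) / ((8.314)(283)) = 30.346.
log₁₀ K = 30.346 / ln 10 = 13.2.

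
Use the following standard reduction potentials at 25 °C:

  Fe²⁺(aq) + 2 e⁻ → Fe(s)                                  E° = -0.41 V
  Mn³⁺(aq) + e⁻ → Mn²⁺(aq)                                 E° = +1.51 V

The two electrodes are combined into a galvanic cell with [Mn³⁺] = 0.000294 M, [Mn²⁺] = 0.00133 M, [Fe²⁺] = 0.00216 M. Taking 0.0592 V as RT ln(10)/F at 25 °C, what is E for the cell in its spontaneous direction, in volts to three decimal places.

+1.960 V

Mn³⁺/Mn²⁺ is the cathode (higher E°), Fe²⁺/Fe the anode: E°cell = +1.51 − (-0.41) = +1.92 V, n = 2.
Overall: 2 Mn³⁺(aq) + Fe(s) → 2 Mn²⁺(aq) + Fe²⁺(aq)
Q = [Mn²⁺]^2·[Fe²⁺] / ([Mn³⁺]^2); log Q = -1.355.
E = E° − (0.0592/n) log Q = +1.92 − (0.0592/2)(-1.355) = +1.960 V.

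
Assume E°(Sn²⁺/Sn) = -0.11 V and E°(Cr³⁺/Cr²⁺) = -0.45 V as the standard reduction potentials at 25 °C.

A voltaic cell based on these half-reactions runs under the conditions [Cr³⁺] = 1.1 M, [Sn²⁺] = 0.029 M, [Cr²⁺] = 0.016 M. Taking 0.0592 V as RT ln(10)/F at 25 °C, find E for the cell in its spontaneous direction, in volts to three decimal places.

+0.186 V

Sn²⁺/Sn is the cathode (higher E°), Cr³⁺/Cr²⁺ the anode: E°cell = -0.11 − (-0.45) = +0.34 V, n = 2.
Overall: Sn²⁺(aq) + 2 Cr²⁺(aq) → Sn(s) + 2 Cr³⁺(aq)
Q = [Cr³⁺]^2 / ([Sn²⁺]·[Cr²⁺]^2); log Q = 5.212.
E = E° − (0.0592/n) log Q = +0.34 − (0.0592/2)(5.212) = +0.186 V.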